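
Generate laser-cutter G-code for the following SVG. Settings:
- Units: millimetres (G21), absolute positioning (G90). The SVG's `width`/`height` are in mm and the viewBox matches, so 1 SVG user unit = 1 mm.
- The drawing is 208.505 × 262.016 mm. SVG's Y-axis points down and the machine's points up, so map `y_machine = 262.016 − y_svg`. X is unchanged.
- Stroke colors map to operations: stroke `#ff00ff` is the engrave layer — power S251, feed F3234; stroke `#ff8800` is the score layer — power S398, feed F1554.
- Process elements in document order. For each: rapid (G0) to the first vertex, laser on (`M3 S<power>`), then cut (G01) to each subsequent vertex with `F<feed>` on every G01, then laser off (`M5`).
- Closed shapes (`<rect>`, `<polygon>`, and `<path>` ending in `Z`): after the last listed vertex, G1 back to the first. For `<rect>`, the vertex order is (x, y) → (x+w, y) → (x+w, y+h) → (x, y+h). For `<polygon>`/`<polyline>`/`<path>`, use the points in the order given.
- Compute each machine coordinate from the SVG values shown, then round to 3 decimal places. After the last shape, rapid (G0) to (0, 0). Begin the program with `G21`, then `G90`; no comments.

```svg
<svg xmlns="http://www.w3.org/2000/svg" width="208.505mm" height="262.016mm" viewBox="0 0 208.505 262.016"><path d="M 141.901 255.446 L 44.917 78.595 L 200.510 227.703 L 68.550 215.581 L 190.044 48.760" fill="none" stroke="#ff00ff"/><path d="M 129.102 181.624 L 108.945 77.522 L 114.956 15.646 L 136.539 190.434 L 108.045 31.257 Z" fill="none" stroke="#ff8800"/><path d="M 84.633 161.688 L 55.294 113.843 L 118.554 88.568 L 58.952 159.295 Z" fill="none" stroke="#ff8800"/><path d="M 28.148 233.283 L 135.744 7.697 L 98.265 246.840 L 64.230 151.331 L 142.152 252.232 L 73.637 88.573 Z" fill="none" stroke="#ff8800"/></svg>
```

G21
G90
G0 X141.901 Y6.570
M3 S251
G01 X44.917 Y183.421 F3234
G01 X200.510 Y34.313 F3234
G01 X68.550 Y46.435 F3234
G01 X190.044 Y213.256 F3234
M5
G0 X129.102 Y80.392
M3 S398
G01 X108.945 Y184.494 F1554
G01 X114.956 Y246.370 F1554
G01 X136.539 Y71.582 F1554
G01 X108.045 Y230.759 F1554
G01 X129.102 Y80.392 F1554
M5
G0 X84.633 Y100.328
M3 S398
G01 X55.294 Y148.173 F1554
G01 X118.554 Y173.448 F1554
G01 X58.952 Y102.721 F1554
G01 X84.633 Y100.328 F1554
M5
G0 X28.148 Y28.733
M3 S398
G01 X135.744 Y254.319 F1554
G01 X98.265 Y15.176 F1554
G01 X64.230 Y110.685 F1554
G01 X142.152 Y9.784 F1554
G01 X73.637 Y173.443 F1554
G01 X28.148 Y28.733 F1554
M5
G0 X0.000 Y0.000

1 u = 1 mm; y_m = 262.016 − y.

[1] `<path>` open polyline, #ff00ff→engrave S251 F3234: (141.901,6.570) → (44.917,183.421) → (200.510,34.313) → (68.550,46.435) → (190.044,213.256)

[2] `<path>` closed polygon, #ff8800→score S398 F1554: (129.102,80.392) → (108.945,184.494) → (114.956,246.370) → (136.539,71.582) → (108.045,230.759) → (129.102,80.392) (closed)

[3] `<path>` closed polygon, #ff8800→score S398 F1554: (84.633,100.328) → (55.294,148.173) → (118.554,173.448) → (58.952,102.721) → (84.633,100.328) (closed)

[4] `<path>` closed polygon, #ff8800→score S398 F1554: (28.148,28.733) → (135.744,254.319) → (98.265,15.176) → (64.230,110.685) → (142.152,9.784) → (73.637,173.443) → (28.148,28.733) (closed)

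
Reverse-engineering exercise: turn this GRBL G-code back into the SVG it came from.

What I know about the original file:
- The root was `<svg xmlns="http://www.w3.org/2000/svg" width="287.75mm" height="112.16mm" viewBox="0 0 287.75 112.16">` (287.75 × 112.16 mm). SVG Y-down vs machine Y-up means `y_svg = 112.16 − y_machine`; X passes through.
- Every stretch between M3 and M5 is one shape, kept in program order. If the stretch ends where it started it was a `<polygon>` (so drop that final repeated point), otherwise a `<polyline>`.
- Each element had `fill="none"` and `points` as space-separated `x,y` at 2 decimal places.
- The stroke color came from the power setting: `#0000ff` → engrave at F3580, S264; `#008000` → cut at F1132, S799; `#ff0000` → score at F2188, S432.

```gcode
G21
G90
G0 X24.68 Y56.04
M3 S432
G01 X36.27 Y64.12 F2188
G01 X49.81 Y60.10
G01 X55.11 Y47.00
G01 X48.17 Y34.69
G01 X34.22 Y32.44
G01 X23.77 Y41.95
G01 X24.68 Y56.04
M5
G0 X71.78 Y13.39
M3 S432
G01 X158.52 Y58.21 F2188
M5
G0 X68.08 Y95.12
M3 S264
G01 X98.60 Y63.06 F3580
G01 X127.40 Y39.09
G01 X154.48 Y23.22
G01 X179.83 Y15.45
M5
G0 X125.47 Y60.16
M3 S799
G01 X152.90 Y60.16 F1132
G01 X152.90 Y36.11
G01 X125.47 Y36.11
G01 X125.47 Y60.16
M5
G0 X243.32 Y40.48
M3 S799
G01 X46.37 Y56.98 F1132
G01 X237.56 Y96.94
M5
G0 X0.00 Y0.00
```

<svg xmlns="http://www.w3.org/2000/svg" width="287.75mm" height="112.16mm" viewBox="0 0 287.75 112.16">
  <polygon points="24.68,56.12 36.27,48.04 49.81,52.06 55.11,65.16 48.17,77.47 34.22,79.72 23.77,70.21" fill="none" stroke="#ff0000"/>
  <polyline points="71.78,98.77 158.52,53.95" fill="none" stroke="#ff0000"/>
  <polyline points="68.08,17.04 98.60,49.10 127.40,73.07 154.48,88.94 179.83,96.71" fill="none" stroke="#0000ff"/>
  <polygon points="125.47,52.00 152.90,52.00 152.90,76.05 125.47,76.05" fill="none" stroke="#008000"/>
  <polyline points="243.32,71.68 46.37,55.18 237.56,15.22" fill="none" stroke="#008000"/>
</svg>

Machine Y-up, SVG Y-down with viewBox height 112.16, so y_svg = 112.16 − y_machine; X carries over.

Run 1: S432 ⇒ score layer `#ff0000`. The run returns to its start, so emit a `<polygon>` with points (Y-flipped): 24.68,56.12 36.27,48.04 49.81,52.06 55.11,65.16 48.17,77.47 34.22,79.72 23.77,70.21.

Run 2: the run's S432 means `#ff0000` (score). The run is open, so emit a `<polyline>` with points (Y-flipped): 71.78,98.77 158.52,53.95.

Run 3: the run's S264 means `#0000ff` (engrave). The run is open, so emit a `<polyline>` with points (Y-flipped): 68.08,17.04 98.60,49.10 127.40,73.07 154.48,88.94 179.83,96.71.

Run 4: S799 ⇒ cut layer `#008000`. The run returns to its start, so emit a `<polygon>` with points (Y-flipped): 125.47,52.00 152.90,52.00 152.90,76.05 125.47,76.05.

Run 5: S799 ⇒ cut layer `#008000`. The run is open, so emit a `<polyline>` with points (Y-flipped): 243.32,71.68 46.37,55.18 237.56,15.22.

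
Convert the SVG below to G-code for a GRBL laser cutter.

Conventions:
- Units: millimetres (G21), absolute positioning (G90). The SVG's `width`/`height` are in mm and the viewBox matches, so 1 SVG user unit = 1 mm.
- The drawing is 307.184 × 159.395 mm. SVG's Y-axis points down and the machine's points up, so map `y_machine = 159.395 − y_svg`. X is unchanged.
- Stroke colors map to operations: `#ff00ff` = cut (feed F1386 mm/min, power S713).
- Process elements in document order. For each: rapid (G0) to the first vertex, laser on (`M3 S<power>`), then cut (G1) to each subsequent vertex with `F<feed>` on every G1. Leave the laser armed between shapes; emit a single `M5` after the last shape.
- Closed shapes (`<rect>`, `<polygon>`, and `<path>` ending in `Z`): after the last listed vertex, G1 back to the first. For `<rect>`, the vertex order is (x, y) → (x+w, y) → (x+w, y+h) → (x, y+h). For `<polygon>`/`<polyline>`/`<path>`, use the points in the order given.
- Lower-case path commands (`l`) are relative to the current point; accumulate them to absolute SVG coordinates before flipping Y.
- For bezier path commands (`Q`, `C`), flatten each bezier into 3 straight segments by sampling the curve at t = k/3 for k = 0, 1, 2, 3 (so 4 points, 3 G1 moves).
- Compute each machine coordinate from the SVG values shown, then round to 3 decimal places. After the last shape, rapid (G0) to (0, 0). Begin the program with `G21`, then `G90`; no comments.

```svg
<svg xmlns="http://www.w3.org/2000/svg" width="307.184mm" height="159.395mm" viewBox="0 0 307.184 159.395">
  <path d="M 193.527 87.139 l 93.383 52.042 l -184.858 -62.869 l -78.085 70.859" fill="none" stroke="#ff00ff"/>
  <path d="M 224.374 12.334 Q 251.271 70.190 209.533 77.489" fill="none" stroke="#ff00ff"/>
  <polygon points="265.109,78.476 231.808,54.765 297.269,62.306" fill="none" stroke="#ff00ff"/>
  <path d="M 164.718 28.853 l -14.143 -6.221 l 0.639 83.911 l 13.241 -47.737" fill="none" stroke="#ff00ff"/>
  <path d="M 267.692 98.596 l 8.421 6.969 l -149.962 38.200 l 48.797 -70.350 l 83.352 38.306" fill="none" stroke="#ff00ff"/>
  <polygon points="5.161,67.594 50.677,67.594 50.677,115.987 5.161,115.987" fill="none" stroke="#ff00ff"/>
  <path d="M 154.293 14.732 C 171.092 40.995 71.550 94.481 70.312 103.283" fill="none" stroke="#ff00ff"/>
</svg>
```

1 u = 1 mm; y_m = 159.395 − y.

[1] `<path>` open polyline, #ff00ff→cut S713 F1386: (193.527,72.256) → (286.910,20.214) → (102.052,83.083) → (23.967,12.224)

[2] `<path>` quadratic bezier, #ff00ff→cut S713 F1386: (224.374,147.061) → (234.679,114.108) → (229.732,92.389) → (209.533,81.906)

[3] `<polygon>` closed polygon, #ff00ff→cut S713 F1386: (265.109,80.919) → (231.808,104.630) → (297.269,97.089) → (265.109,80.919) (closed)

[4] `<path>` open polyline, #ff00ff→cut S713 F1386: (164.718,130.542) → (150.575,136.763) → (151.214,52.852) → (164.455,100.589)

[5] `<path>` open polyline, #ff00ff→cut S713 F1386: (267.692,60.799) → (276.113,53.830) → (126.151,15.630) → (174.948,85.980) → (258.300,47.674)

[6] `<polygon>` rectangle, #ff00ff→cut S713 F1386: (5.161,91.801) → (50.677,91.801) → (50.677,43.408) → (5.161,43.408) → (5.161,91.801) (closed)

[7] `<path>` cubic bezier, #ff00ff→cut S713 F1386: (154.293,144.663) → (140.261,111.989) → (96.368,77.145) → (70.312,56.112)

G21
G90
G0 X193.527 Y72.256
M3 S713
G1 X286.910 Y20.214 F1386
G1 X102.052 Y83.083 F1386
G1 X23.967 Y12.224 F1386
G0 X224.374 Y147.061
M3 S713
G1 X234.679 Y114.108 F1386
G1 X229.732 Y92.389 F1386
G1 X209.533 Y81.906 F1386
G0 X265.109 Y80.919
M3 S713
G1 X231.808 Y104.630 F1386
G1 X297.269 Y97.089 F1386
G1 X265.109 Y80.919 F1386
G0 X164.718 Y130.542
M3 S713
G1 X150.575 Y136.763 F1386
G1 X151.214 Y52.852 F1386
G1 X164.455 Y100.589 F1386
G0 X267.692 Y60.799
M3 S713
G1 X276.113 Y53.830 F1386
G1 X126.151 Y15.630 F1386
G1 X174.948 Y85.980 F1386
G1 X258.300 Y47.674 F1386
G0 X5.161 Y91.801
M3 S713
G1 X50.677 Y91.801 F1386
G1 X50.677 Y43.408 F1386
G1 X5.161 Y43.408 F1386
G1 X5.161 Y91.801 F1386
G0 X154.293 Y144.663
M3 S713
G1 X140.261 Y111.989 F1386
G1 X96.368 Y77.145 F1386
G1 X70.312 Y56.112 F1386
M5
G0 X0.000 Y0.000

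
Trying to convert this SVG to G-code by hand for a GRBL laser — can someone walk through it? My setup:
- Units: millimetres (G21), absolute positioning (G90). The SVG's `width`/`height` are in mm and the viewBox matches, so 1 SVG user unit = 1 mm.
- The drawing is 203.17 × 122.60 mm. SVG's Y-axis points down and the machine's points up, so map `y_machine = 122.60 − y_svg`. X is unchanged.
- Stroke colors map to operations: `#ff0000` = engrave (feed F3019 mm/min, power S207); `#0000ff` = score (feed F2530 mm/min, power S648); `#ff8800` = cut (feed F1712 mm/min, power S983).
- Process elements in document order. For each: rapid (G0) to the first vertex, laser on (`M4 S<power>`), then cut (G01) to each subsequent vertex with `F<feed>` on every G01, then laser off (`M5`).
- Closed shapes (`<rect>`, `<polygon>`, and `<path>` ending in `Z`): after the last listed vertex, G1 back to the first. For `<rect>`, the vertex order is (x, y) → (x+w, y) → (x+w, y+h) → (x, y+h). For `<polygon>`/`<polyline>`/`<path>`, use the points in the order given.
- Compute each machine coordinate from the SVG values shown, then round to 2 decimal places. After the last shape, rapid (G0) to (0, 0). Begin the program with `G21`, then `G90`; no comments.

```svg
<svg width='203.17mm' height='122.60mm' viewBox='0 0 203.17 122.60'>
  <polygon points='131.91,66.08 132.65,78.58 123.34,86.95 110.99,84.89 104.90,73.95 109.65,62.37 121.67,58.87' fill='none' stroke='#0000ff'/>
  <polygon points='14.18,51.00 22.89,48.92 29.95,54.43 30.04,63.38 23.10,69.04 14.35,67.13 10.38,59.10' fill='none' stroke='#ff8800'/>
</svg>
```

1 u = 1 mm; y_m = 122.60 − y.

[1] `<polygon>` regular polygon, #0000ff→score S648 F2530: (131.91,56.52) → (132.65,44.02) → (123.34,35.65) → (110.99,37.71) → (104.90,48.65) → (109.65,60.23) → (121.67,63.73) → (131.91,56.52) (closed)

[2] `<polygon>` regular polygon, #ff8800→cut S983 F1712: (14.18,71.60) → (22.89,73.68) → (29.95,68.17) → (30.04,59.22) → (23.10,53.56) → (14.35,55.47) → (10.38,63.50) → (14.18,71.60) (closed)

G21
G90
G0 X131.91 Y56.52
M4 S648
G01 X132.65 Y44.02 F2530
G01 X123.34 Y35.65 F2530
G01 X110.99 Y37.71 F2530
G01 X104.90 Y48.65 F2530
G01 X109.65 Y60.23 F2530
G01 X121.67 Y63.73 F2530
G01 X131.91 Y56.52 F2530
M5
G0 X14.18 Y71.60
M4 S983
G01 X22.89 Y73.68 F1712
G01 X29.95 Y68.17 F1712
G01 X30.04 Y59.22 F1712
G01 X23.10 Y53.56 F1712
G01 X14.35 Y55.47 F1712
G01 X10.38 Y63.50 F1712
G01 X14.18 Y71.60 F1712
M5
G0 X0.00 Y0.00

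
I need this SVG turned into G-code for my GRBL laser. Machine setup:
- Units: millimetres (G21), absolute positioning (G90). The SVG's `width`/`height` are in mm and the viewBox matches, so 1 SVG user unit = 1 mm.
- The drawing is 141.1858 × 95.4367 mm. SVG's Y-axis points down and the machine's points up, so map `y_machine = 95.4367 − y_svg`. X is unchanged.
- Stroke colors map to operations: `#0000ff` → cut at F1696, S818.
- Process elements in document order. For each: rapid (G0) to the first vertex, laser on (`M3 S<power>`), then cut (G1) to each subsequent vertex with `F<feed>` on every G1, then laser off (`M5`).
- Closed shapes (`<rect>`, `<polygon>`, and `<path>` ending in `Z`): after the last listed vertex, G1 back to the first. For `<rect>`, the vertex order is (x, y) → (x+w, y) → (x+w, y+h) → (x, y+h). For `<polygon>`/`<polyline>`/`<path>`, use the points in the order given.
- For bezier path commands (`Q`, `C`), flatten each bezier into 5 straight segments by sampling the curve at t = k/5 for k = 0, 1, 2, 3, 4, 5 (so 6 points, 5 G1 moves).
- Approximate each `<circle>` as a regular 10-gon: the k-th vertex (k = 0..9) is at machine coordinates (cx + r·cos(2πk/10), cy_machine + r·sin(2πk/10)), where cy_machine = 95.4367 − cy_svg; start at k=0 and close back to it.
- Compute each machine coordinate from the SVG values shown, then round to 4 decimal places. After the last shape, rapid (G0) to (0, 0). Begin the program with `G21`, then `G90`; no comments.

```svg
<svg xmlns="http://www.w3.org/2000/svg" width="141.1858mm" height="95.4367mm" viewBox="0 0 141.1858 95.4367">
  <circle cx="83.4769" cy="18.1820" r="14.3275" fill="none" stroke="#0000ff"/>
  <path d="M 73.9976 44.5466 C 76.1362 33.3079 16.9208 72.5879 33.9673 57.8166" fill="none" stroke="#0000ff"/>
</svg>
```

viewBox `0 0 141.1858 95.4367` with mm width/height → 1 unit = 1 mm. Flip: y_m = 95.4367 − y_svg.

**Shape 1** — `<circle>` circle, stroke `#0000ff` → cut (S818, F1696). Machine vertices: (97.8044,77.2547) → (95.0681,85.6762) → (87.9043,90.8810) → (79.0495,90.8810) → (71.8857,85.6762) → (69.1494,77.2547) → (71.8857,68.8332) → (79.0495,63.6284) → (87.9043,63.6284) → (95.0681,68.8332) → (97.8044,77.2547). Closed: final G1 returns to the first vertex.

**Shape 2** — `<path>` cubic bezier, stroke `#0000ff` → cut (S818, F1696). Control points (SVG): P0=(73.9976,44.5466), P1=(76.1362,33.3079), P2=(16.9208,72.5879), P3=(33.9673,57.8166); sampled at t=k/5. Machine vertices: (73.9976,50.8901) → (69.0192,52.4076) → (55.9214,46.8200) → (41.3098,39.1467) → (31.7899,34.4069) → (33.9673,37.6201). Open path.

G21
G90
G0 X97.8044 Y77.2547
M3 S818
G1 X95.0681 Y85.6762 F1696
G1 X87.9043 Y90.8810 F1696
G1 X79.0495 Y90.8810 F1696
G1 X71.8857 Y85.6762 F1696
G1 X69.1494 Y77.2547 F1696
G1 X71.8857 Y68.8332 F1696
G1 X79.0495 Y63.6284 F1696
G1 X87.9043 Y63.6284 F1696
G1 X95.0681 Y68.8332 F1696
G1 X97.8044 Y77.2547 F1696
M5
G0 X73.9976 Y50.8901
M3 S818
G1 X69.0192 Y52.4076 F1696
G1 X55.9214 Y46.8200 F1696
G1 X41.3098 Y39.1467 F1696
G1 X31.7899 Y34.4069 F1696
G1 X33.9673 Y37.6201 F1696
M5
G0 X0.0000 Y0.0000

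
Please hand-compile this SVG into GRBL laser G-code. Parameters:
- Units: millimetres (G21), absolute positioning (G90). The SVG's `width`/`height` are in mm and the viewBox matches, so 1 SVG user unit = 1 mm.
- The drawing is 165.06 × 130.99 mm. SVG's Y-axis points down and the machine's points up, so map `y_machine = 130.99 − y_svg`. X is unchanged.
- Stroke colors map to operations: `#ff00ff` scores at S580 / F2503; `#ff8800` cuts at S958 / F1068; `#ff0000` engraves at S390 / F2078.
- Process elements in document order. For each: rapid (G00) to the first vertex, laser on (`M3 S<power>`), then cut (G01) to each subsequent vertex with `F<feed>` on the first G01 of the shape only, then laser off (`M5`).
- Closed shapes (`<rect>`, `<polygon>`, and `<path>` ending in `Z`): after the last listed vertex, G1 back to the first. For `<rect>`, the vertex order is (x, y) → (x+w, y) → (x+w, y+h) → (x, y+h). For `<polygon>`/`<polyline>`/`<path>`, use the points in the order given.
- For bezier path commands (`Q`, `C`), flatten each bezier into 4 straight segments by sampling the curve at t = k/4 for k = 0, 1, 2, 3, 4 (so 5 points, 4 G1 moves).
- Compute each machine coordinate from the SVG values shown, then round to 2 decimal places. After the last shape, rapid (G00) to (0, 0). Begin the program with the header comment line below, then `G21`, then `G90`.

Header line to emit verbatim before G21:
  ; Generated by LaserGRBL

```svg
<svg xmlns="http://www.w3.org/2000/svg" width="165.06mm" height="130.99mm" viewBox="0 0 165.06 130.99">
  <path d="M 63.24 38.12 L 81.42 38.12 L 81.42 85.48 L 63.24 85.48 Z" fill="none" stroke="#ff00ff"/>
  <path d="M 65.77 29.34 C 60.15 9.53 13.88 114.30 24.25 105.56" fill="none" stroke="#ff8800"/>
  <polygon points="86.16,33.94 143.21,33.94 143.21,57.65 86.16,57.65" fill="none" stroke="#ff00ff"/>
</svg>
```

; Generated by LaserGRBL
G21
G90
G00 X63.24 Y92.87
M3 S580
G01 X81.42 Y92.87 F2503
G01 X81.42 Y45.51
G01 X63.24 Y45.51
G01 X63.24 Y92.87
M5
G00 X65.77 Y101.65
M3 S958
G01 X55.45 Y96.87 F1068
G01 X39.01 Y67.69
G01 X25.57 Y36.44
G01 X24.25 Y25.43
M5
G00 X86.16 Y97.05
M3 S580
G01 X143.21 Y97.05 F2503
G01 X143.21 Y73.34
G01 X86.16 Y73.34
G01 X86.16 Y97.05
M5
G00 X0.00 Y0.00

Since the viewBox matches the mm dimensions, user units are millimetres directly. The only transform is the Y-flip y_m = 130.99 − y_svg.

Shape 1 is a rectangle drawn with `<path>`. Its stroke #ff00ff means score at S580, F2503. After flipping Y the toolpath is (63.24,92.87) → (81.42,92.87) → (81.42,45.51) → (63.24,45.51) → (63.24,92.87), returning to the start.

Shape 2 is a cubic bezier drawn with `<path>`. Its stroke #ff8800 means cut at S958, F1068. After flipping Y the toolpath is (65.77,101.65) → (55.45,96.87) → (39.01,67.69) → (25.57,36.44) → (24.25,25.43).

Shape 3 is a rectangle drawn with `<polygon>`. Its stroke #ff00ff means score at S580, F2503. After flipping Y the toolpath is (86.16,97.05) → (143.21,97.05) → (143.21,73.34) → (86.16,73.34) → (86.16,97.05), returning to the start.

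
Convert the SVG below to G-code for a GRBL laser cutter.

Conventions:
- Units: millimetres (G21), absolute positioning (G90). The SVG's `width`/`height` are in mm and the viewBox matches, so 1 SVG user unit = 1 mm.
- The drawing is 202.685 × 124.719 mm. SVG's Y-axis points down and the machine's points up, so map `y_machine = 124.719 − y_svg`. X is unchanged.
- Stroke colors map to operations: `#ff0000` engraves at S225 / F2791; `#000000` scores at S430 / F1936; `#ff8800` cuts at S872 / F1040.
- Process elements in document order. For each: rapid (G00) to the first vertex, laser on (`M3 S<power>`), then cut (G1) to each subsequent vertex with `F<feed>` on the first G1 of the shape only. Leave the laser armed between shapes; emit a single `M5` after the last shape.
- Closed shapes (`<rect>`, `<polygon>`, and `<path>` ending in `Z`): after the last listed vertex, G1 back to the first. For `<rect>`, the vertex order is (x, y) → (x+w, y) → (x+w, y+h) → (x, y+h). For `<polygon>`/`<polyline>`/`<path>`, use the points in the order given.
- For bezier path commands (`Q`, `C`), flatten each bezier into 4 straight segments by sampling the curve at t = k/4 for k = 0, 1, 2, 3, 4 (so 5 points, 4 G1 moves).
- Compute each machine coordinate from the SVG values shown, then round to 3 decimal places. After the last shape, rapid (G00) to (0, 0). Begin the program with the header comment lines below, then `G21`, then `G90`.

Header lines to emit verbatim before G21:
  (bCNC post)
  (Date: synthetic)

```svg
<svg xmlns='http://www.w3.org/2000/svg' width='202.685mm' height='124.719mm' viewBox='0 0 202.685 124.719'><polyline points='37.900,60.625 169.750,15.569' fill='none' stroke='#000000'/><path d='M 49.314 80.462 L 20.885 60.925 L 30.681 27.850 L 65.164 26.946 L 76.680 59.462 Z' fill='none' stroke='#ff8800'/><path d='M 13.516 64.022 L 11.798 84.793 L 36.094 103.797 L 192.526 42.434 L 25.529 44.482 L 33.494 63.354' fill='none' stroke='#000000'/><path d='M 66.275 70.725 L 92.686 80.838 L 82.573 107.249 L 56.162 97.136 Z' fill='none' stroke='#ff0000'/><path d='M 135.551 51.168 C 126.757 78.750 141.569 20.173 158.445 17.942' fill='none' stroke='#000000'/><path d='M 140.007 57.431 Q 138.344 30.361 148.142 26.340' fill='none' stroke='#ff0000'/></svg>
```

Since the viewBox matches the mm dimensions, user units are millimetres directly. The only transform is the Y-flip y_m = 124.719 − y_svg.

Shape 1 is a line segment drawn with `<polyline>`. Its stroke #000000 means score at S430, F1936. After flipping Y the toolpath is (37.900,64.094) → (169.750,109.150).

Shape 2 is a regular polygon drawn with `<path>`. Its stroke #ff8800 means cut at S872, F1040. After flipping Y the toolpath is (49.314,44.257) → (20.885,63.794) → (30.681,96.869) → (65.164,97.773) → (76.680,65.257) → (49.314,44.257), returning to the start.

Shape 3 is a open polyline drawn with `<path>`. Its stroke #000000 means score at S430, F1936. After flipping Y the toolpath is (13.516,60.697) → (11.798,39.926) → (36.094,20.922) → (192.526,82.285) → (25.529,80.237) → (33.494,61.365).

Shape 4 is a regular polygon drawn with `<path>`. Its stroke #ff0000 means engrave at S225, F2791. After flipping Y the toolpath is (66.275,53.994) → (92.686,43.881) → (82.573,17.470) → (56.162,27.583) → (66.275,53.994), returning to the start.

Shape 5 is a cubic bezier drawn with `<path>`. Its stroke #000000 means score at S430, F1936. After flipping Y the toolpath is (135.551,73.551) → (133.045,66.793) → (137.372,78.984) → (146.512,96.766) → (158.445,106.777).

Shape 6 is a quadratic bezier drawn with `<path>`. Its stroke #ff0000 means engrave at S225, F2791. After flipping Y the toolpath is (140.007,67.288) → (139.892,79.382) → (141.209,88.596) → (143.959,94.928) → (148.142,98.379).

(bCNC post)
(Date: synthetic)
G21
G90
G00 X37.900 Y64.094
M3 S430
G1 X169.750 Y109.150 F1936
G00 X49.314 Y44.257
M3 S872
G1 X20.885 Y63.794 F1040
G1 X30.681 Y96.869
G1 X65.164 Y97.773
G1 X76.680 Y65.257
G1 X49.314 Y44.257
G00 X13.516 Y60.697
M3 S430
G1 X11.798 Y39.926 F1936
G1 X36.094 Y20.922
G1 X192.526 Y82.285
G1 X25.529 Y80.237
G1 X33.494 Y61.365
G00 X66.275 Y53.994
M3 S225
G1 X92.686 Y43.881 F2791
G1 X82.573 Y17.470
G1 X56.162 Y27.583
G1 X66.275 Y53.994
G00 X135.551 Y73.551
M3 S430
G1 X133.045 Y66.793 F1936
G1 X137.372 Y78.984
G1 X146.512 Y96.766
G1 X158.445 Y106.777
G00 X140.007 Y67.288
M3 S225
G1 X139.892 Y79.382 F2791
G1 X141.209 Y88.596
G1 X143.959 Y94.928
G1 X148.142 Y98.379
M5
G00 X0.000 Y0.000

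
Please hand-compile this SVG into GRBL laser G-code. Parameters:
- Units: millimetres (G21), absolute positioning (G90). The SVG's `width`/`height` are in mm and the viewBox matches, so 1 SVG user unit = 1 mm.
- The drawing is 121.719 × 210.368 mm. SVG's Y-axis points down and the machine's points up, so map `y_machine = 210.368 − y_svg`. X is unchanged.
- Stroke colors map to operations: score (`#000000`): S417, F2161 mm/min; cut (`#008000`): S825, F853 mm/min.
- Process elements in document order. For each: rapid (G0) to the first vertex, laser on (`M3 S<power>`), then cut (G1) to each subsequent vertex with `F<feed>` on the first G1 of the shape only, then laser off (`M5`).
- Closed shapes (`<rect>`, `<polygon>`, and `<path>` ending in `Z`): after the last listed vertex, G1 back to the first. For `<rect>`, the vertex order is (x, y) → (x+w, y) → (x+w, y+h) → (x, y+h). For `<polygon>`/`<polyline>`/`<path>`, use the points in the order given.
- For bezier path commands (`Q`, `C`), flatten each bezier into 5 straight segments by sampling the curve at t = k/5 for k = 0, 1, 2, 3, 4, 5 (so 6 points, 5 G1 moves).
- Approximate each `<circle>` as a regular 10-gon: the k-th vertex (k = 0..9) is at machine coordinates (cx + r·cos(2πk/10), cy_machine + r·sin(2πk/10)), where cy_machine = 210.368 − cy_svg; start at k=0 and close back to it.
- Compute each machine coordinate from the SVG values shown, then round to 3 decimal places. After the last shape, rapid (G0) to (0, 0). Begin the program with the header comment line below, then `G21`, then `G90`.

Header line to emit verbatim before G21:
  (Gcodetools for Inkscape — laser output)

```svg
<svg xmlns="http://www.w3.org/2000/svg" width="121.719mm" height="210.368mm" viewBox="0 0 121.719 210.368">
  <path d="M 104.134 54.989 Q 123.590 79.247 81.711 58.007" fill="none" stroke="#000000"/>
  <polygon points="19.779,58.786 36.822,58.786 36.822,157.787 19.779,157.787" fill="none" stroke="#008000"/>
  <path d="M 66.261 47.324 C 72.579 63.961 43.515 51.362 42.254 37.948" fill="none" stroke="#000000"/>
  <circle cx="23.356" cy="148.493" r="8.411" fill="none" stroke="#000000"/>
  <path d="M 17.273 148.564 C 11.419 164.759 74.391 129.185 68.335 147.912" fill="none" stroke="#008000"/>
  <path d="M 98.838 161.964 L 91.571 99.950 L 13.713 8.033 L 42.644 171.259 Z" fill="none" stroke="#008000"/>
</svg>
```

(Gcodetools for Inkscape — laser output)
G21
G90
G0 X104.134 Y155.379
M3 S417
G1 X109.463 Y147.496 F2161
G1 X109.885 Y143.252
G1 X105.401 Y142.649
G1 X96.009 Y145.685
G1 X81.711 Y152.361
M5
G0 X19.779 Y151.582
M3 S825
G1 X36.822 Y151.582 F853
G1 X36.822 Y52.581
G1 X19.779 Y52.581
G1 X19.779 Y151.582
M5
G0 X66.261 Y163.044
M3 S417
G1 X66.311 Y156.343 F2161
G1 X60.903 Y155.294
G1 X53.069 Y158.533
G1 X45.841 Y164.697
G1 X42.254 Y172.420
M5
G0 X31.767 Y61.875
M3 S417
G1 X30.161 Y66.819 F2161
G1 X25.955 Y69.874
G1 X20.757 Y69.874
G1 X16.551 Y66.819
G1 X14.945 Y61.875
G1 X16.551 Y56.931
G1 X20.757 Y53.876
G1 X25.955 Y53.876
G1 X30.161 Y56.931
G1 X31.767 Y61.875
M5
G0 X17.273 Y61.804
M3 S825
G1 X20.917 Y57.451 F853
G1 X34.462 Y60.431
G1 X51.291 Y65.652
G1 X64.788 Y68.025
G1 X68.335 Y62.456
M5
G0 X98.838 Y48.404
M3 S825
G1 X91.571 Y110.418 F853
G1 X13.713 Y202.335
G1 X42.644 Y39.109
G1 X98.838 Y48.404
M5
G0 X0.000 Y0.000

1 u = 1 mm; y_m = 210.368 − y.

[1] `<path>` quadratic bezier, #000000→score S417 F2161: (104.134,155.379) → (109.463,147.496) → (109.885,143.252) → (105.401,142.649) → (96.009,145.685) → (81.711,152.361)

[2] `<polygon>` rectangle, #008000→cut S825 F853: (19.779,151.582) → (36.822,151.582) → (36.822,52.581) → (19.779,52.581) → (19.779,151.582) (closed)

[3] `<path>` cubic bezier, #000000→score S417 F2161: (66.261,163.044) → (66.311,156.343) → (60.903,155.294) → (53.069,158.533) → (45.841,164.697) → (42.254,172.420)

[4] `<circle>` circle, #000000→score S417 F2161: (31.767,61.875) → (30.161,66.819) → (25.955,69.874) → (20.757,69.874) → (16.551,66.819) → (14.945,61.875) → (16.551,56.931) → (20.757,53.876) → (25.955,53.876) → (30.161,56.931) → (31.767,61.875) (closed)

[5] `<path>` cubic bezier, #008000→cut S825 F853: (17.273,61.804) → (20.917,57.451) → (34.462,60.431) → (51.291,65.652) → (64.788,68.025) → (68.335,62.456)

[6] `<path>` closed polygon, #008000→cut S825 F853: (98.838,48.404) → (91.571,110.418) → (13.713,202.335) → (42.644,39.109) → (98.838,48.404) (closed)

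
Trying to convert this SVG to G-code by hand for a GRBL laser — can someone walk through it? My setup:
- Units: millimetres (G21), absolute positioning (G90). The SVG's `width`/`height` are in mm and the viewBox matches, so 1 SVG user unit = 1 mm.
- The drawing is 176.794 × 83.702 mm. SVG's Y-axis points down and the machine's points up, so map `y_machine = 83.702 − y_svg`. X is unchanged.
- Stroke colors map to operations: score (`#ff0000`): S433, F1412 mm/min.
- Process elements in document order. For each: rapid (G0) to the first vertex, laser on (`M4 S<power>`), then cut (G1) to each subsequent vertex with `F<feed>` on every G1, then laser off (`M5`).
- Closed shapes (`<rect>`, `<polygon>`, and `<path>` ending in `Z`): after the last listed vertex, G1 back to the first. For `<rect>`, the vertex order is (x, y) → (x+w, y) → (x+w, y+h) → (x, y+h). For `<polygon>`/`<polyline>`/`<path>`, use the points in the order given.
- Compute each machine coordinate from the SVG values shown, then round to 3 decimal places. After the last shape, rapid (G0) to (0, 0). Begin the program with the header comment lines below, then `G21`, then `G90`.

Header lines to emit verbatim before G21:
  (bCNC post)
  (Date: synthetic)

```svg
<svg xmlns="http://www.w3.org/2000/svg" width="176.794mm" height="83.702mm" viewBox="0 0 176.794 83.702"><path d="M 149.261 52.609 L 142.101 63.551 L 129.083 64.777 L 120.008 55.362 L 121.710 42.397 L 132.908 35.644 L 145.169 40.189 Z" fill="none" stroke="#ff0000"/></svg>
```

Since the viewBox matches the mm dimensions, user units are millimetres directly. The only transform is the Y-flip y_m = 83.702 − y_svg.

Shape 1 is a regular polygon drawn with `<path>`. Its stroke #ff0000 means score at S433, F1412. After flipping Y the toolpath is (149.261,31.093) → (142.101,20.151) → (129.083,18.925) → (120.008,28.340) → (121.710,41.305) → (132.908,48.058) → (145.169,43.513) → (149.261,31.093), returning to the start.

(bCNC post)
(Date: synthetic)
G21
G90
G0 X149.261 Y31.093
M4 S433
G1 X142.101 Y20.151 F1412
G1 X129.083 Y18.925 F1412
G1 X120.008 Y28.340 F1412
G1 X121.710 Y41.305 F1412
G1 X132.908 Y48.058 F1412
G1 X145.169 Y43.513 F1412
G1 X149.261 Y31.093 F1412
M5
G0 X0.000 Y0.000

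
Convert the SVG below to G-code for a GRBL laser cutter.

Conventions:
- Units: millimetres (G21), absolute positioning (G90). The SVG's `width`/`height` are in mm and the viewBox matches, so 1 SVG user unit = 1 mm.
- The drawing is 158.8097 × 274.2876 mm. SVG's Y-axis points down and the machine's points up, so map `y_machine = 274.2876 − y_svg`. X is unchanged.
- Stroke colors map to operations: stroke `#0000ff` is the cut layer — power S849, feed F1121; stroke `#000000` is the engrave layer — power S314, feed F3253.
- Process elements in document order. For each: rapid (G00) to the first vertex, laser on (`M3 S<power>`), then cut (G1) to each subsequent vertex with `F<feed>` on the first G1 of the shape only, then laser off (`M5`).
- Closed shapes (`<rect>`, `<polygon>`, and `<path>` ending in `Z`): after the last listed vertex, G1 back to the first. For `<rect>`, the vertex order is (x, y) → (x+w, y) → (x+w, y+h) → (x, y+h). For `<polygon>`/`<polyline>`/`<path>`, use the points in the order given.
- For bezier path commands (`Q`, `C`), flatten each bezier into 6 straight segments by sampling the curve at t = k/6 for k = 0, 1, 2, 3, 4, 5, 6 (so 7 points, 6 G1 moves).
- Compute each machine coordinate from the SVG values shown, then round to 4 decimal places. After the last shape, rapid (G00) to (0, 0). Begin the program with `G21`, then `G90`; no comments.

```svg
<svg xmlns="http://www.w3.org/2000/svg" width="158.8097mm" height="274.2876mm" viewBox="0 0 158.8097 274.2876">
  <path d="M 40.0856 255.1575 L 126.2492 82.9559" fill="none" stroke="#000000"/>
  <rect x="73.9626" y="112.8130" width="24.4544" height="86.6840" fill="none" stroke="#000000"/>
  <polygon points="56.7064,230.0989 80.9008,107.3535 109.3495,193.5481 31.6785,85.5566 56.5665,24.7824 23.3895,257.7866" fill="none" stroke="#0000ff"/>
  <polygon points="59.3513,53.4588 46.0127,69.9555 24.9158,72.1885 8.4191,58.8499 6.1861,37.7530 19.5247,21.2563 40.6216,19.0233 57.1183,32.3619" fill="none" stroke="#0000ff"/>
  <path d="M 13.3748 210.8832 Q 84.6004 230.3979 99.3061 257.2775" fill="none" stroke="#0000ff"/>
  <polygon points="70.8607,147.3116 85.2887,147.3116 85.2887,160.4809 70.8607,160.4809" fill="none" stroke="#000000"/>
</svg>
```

viewBox `0 0 158.8097 274.2876` with mm width/height → 1 unit = 1 mm. Flip: y_m = 274.2876 − y_svg.

**Shape 1** — `<path>` line segment, stroke `#000000` → engrave (S314, F3253). Machine vertices: (40.0856,19.1301) → (126.2492,191.3317). Open path.

**Shape 2** — `<rect>` rectangle, stroke `#000000` → engrave (S314, F3253). Machine vertices: (73.9626,161.4746) → (98.4170,161.4746) → (98.4170,74.7906) → (73.9626,74.7906) → (73.9626,161.4746). Closed: final G1 returns to the first vertex.

**Shape 3** — `<polygon>` closed polygon, stroke `#0000ff` → cut (S849, F1121). Machine vertices: (56.7064,44.1887) → (80.9008,166.9341) → (109.3495,80.7395) → (31.6785,188.7310) → (56.5665,249.5052) → (23.3895,16.5010) → (56.7064,44.1887). Closed: final G1 returns to the first vertex.

**Shape 4** — `<polygon>` regular polygon, stroke `#0000ff` → cut (S849, F1121). Machine vertices: (59.3513,220.8288) → (46.0127,204.3321) → (24.9158,202.0991) → (8.4191,215.4377) → (6.1861,236.5346) → (19.5247,253.0313) → (40.6216,255.2643) → (57.1183,241.9257) → (59.3513,220.8288). Closed: final G1 returns to the first vertex.

**Shape 5** — `<path>` quadratic bezier, stroke `#0000ff` → cut (S849, F1121). Control points (SVG): P0=(13.3748,210.8832), P1=(84.6004,230.3979), P2=(99.3061,257.2775); sampled at t=k/6. Machine vertices: (13.3748,63.4044) → (35.5467,56.6949) → (54.5785,49.5763) → (70.4704,42.0485) → (83.2223,34.1115) → (92.8342,25.7654) → (99.3061,17.0101). Open path.

**Shape 6** — `<polygon>` rectangle, stroke `#000000` → engrave (S314, F3253). Machine vertices: (70.8607,126.9760) → (85.2887,126.9760) → (85.2887,113.8067) → (70.8607,113.8067) → (70.8607,126.9760). Closed: final G1 returns to the first vertex.

G21
G90
G00 X40.0856 Y19.1301
M3 S314
G1 X126.2492 Y191.3317 F3253
M5
G00 X73.9626 Y161.4746
M3 S314
G1 X98.4170 Y161.4746 F3253
G1 X98.4170 Y74.7906
G1 X73.9626 Y74.7906
G1 X73.9626 Y161.4746
M5
G00 X56.7064 Y44.1887
M3 S849
G1 X80.9008 Y166.9341 F1121
G1 X109.3495 Y80.7395
G1 X31.6785 Y188.7310
G1 X56.5665 Y249.5052
G1 X23.3895 Y16.5010
G1 X56.7064 Y44.1887
M5
G00 X59.3513 Y220.8288
M3 S849
G1 X46.0127 Y204.3321 F1121
G1 X24.9158 Y202.0991
G1 X8.4191 Y215.4377
G1 X6.1861 Y236.5346
G1 X19.5247 Y253.0313
G1 X40.6216 Y255.2643
G1 X57.1183 Y241.9257
G1 X59.3513 Y220.8288
M5
G00 X13.3748 Y63.4044
M3 S849
G1 X35.5467 Y56.6949 F1121
G1 X54.5785 Y49.5763
G1 X70.4704 Y42.0485
G1 X83.2223 Y34.1115
G1 X92.8342 Y25.7654
G1 X99.3061 Y17.0101
M5
G00 X70.8607 Y126.9760
M3 S314
G1 X85.2887 Y126.9760 F3253
G1 X85.2887 Y113.8067
G1 X70.8607 Y113.8067
G1 X70.8607 Y126.9760
M5
G00 X0.0000 Y0.0000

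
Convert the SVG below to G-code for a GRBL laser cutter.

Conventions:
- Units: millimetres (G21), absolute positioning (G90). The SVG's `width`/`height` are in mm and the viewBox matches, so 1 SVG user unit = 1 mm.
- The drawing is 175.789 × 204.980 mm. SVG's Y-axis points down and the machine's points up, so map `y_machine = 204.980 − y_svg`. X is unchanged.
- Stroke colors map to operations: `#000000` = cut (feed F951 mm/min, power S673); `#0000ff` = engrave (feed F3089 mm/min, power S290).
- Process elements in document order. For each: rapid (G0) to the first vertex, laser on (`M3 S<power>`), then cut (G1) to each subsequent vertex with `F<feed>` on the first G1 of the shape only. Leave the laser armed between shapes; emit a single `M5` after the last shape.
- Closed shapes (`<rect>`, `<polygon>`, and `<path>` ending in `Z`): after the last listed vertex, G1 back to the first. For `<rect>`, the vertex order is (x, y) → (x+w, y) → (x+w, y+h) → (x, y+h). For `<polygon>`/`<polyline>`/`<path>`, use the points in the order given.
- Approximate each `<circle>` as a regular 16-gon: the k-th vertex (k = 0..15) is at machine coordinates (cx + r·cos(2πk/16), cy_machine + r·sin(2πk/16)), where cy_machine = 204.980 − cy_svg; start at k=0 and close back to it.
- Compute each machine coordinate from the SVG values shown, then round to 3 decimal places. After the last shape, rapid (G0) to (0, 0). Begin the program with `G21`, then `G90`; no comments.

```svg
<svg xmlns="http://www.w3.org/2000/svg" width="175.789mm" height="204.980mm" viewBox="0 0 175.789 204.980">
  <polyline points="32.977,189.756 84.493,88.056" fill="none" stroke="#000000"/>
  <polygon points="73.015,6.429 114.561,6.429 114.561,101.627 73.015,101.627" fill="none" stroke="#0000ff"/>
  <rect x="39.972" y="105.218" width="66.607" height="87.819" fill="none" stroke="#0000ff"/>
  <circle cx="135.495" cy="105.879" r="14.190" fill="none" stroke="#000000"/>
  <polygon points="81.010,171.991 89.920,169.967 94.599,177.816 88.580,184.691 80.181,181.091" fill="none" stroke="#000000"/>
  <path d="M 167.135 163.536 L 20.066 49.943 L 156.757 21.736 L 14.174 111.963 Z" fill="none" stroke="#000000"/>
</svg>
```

G21
G90
G0 X32.977 Y15.224
M3 S673
G1 X84.493 Y116.924 F951
G0 X73.015 Y198.551
M3 S290
G1 X114.561 Y198.551 F3089
G1 X114.561 Y103.353
G1 X73.015 Y103.353
G1 X73.015 Y198.551
G0 X39.972 Y99.762
M3 S290
G1 X106.579 Y99.762 F3089
G1 X106.579 Y11.943
G1 X39.972 Y11.943
G1 X39.972 Y99.762
G0 X149.685 Y99.101
M3 S673
G1 X148.605 Y104.531 F951
G1 X145.529 Y109.135
G1 X140.925 Y112.211
G1 X135.495 Y113.291
G1 X130.065 Y112.211
G1 X125.461 Y109.135
G1 X122.385 Y104.531
G1 X121.305 Y99.101
G1 X122.385 Y93.671
G1 X125.461 Y89.067
G1 X130.065 Y85.991
G1 X135.495 Y84.911
G1 X140.925 Y85.991
G1 X145.529 Y89.067
G1 X148.605 Y93.671
G1 X149.685 Y99.101
G0 X81.010 Y32.989
M3 S673
G1 X89.920 Y35.013 F951
G1 X94.599 Y27.164
G1 X88.580 Y20.289
G1 X80.181 Y23.889
G1 X81.010 Y32.989
G0 X167.135 Y41.444
M3 S673
G1 X20.066 Y155.037 F951
G1 X156.757 Y183.244
G1 X14.174 Y93.017
G1 X167.135 Y41.444
M5
G0 X0.000 Y0.000

viewBox `0 0 175.789 204.980` with mm width/height → 1 unit = 1 mm. Flip: y_m = 204.980 − y_svg.

**Shape 1** — `<polyline>` line segment, stroke `#000000` → cut (S673, F951). Machine vertices: (32.977,15.224) → (84.493,116.924). Open path.

**Shape 2** — `<polygon>` rectangle, stroke `#0000ff` → engrave (S290, F3089). Machine vertices: (73.015,198.551) → (114.561,198.551) → (114.561,103.353) → (73.015,103.353) → (73.015,198.551). Closed: final G1 returns to the first vertex.

**Shape 3** — `<rect>` rectangle, stroke `#0000ff` → engrave (S290, F3089). Machine vertices: (39.972,99.762) → (106.579,99.762) → (106.579,11.943) → (39.972,11.943) → (39.972,99.762). Closed: final G1 returns to the first vertex.

**Shape 4** — `<circle>` circle, stroke `#000000` → cut (S673, F951). Machine vertices: (149.685,99.101) → (148.605,104.531) → (145.529,109.135) → (140.925,112.211) → (135.495,113.291) → (130.065,112.211) → (125.461,109.135) → (122.385,104.531) → (121.305,99.101) → (122.385,93.671) → (125.461,89.067) → (130.065,85.991) → (135.495,84.911) → (140.925,85.991) → (145.529,89.067) → (148.605,93.671) → (149.685,99.101). Closed: final G1 returns to the first vertex.

**Shape 5** — `<polygon>` regular polygon, stroke `#000000` → cut (S673, F951). Machine vertices: (81.010,32.989) → (89.920,35.013) → (94.599,27.164) → (88.580,20.289) → (80.181,23.889) → (81.010,32.989). Closed: final G1 returns to the first vertex.

**Shape 6** — `<path>` closed polygon, stroke `#000000` → cut (S673, F951). Machine vertices: (167.135,41.444) → (20.066,155.037) → (156.757,183.244) → (14.174,93.017) → (167.135,41.444). Closed: final G1 returns to the first vertex.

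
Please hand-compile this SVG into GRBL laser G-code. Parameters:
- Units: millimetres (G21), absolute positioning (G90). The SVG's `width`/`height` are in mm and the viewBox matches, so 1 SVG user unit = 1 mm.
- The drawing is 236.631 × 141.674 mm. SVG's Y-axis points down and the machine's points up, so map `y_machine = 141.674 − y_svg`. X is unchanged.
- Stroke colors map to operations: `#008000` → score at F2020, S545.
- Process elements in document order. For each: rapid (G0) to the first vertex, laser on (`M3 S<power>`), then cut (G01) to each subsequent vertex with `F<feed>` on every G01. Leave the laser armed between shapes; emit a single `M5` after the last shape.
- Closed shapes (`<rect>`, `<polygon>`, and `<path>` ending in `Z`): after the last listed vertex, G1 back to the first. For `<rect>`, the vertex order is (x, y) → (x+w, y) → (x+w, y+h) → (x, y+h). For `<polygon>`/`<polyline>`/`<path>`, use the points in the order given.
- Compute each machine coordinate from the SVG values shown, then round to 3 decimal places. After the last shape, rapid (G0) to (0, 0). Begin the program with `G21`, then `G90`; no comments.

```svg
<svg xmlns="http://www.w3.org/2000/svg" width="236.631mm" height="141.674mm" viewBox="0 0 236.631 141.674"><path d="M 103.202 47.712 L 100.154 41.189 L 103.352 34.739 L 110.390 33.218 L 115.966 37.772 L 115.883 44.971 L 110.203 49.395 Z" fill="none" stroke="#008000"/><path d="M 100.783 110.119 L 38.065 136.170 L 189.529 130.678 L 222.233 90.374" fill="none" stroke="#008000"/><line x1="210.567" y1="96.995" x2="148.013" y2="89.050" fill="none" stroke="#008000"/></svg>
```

G21
G90
G0 X103.202 Y93.962
M3 S545
G01 X100.154 Y100.485 F2020
G01 X103.352 Y106.935 F2020
G01 X110.390 Y108.456 F2020
G01 X115.966 Y103.902 F2020
G01 X115.883 Y96.703 F2020
G01 X110.203 Y92.279 F2020
G01 X103.202 Y93.962 F2020
G0 X100.783 Y31.555
M3 S545
G01 X38.065 Y5.504 F2020
G01 X189.529 Y10.996 F2020
G01 X222.233 Y51.300 F2020
G0 X210.567 Y44.679
M3 S545
G01 X148.013 Y52.624 F2020
M5
G0 X0.000 Y0.000

viewBox `0 0 236.631 141.674` with mm width/height → 1 unit = 1 mm. Flip: y_m = 141.674 − y_svg.

**Shape 1** — `<path>` regular polygon, stroke `#008000` → score (S545, F2020). Machine vertices: (103.202,93.962) → (100.154,100.485) → (103.352,106.935) → (110.390,108.456) → (115.966,103.902) → (115.883,96.703) → (110.203,92.279) → (103.202,93.962). Closed: final G1 returns to the first vertex.

**Shape 2** — `<path>` open polyline, stroke `#008000` → score (S545, F2020). Machine vertices: (100.783,31.555) → (38.065,5.504) → (189.529,10.996) → (222.233,51.300). Open path.

**Shape 3** — `<line>` line segment, stroke `#008000` → score (S545, F2020). Machine vertices: (210.567,44.679) → (148.013,52.624). Open path.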